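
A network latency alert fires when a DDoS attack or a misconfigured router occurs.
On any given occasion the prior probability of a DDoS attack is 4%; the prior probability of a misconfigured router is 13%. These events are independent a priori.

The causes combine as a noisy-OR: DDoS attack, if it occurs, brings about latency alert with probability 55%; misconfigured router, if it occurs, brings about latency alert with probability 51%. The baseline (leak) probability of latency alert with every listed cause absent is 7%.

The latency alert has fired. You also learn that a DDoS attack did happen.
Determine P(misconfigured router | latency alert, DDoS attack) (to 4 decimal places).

P(misconfigured router | latency alert, DDoS attack) ≈ 0.1696

Under noisy-OR, P(latency alert | causes) = 1 − (1−0.07)·∏(1−qᵢ) over the active causes.
P(latency alert | DDoS attack) = 0.5815×0.87 + 0.794935×0.13 = 0.505905 + 0.103342 = 0.609247
Restricting to configurations with misconfigured router present: 0.794935×0.13 = 0.103342.
Hence the posterior is 0.103342/0.609247 ≈ 0.1696.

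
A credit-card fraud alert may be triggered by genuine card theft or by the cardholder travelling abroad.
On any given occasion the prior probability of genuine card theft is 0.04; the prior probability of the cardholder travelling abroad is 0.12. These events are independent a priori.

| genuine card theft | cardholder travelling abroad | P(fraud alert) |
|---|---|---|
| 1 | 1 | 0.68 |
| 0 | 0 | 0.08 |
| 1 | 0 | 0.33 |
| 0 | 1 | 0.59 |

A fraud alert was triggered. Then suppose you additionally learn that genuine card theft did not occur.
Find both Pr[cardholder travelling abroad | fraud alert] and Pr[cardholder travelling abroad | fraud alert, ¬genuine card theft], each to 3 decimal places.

Numerator (weight on configurations with cardholder travelling abroad): 0.067968 + 0.003264 = 0.071232
The normalizing constant is 0.08×0.96×0.88 + 0.59×0.96×0.12 + 0.33×0.04×0.88 + 0.68×0.04×0.12 = 0.150432
Posterior = 0.071232 / 0.150432 ≈ 0.474

Now condition on the additional information:
Numerator (weight on configurations with cardholder travelling abroad): 0.59*0.12 = 0.070800
Denominator P(fraud alert | ¬genuine card theft): 0.08*0.88 + 0.59*0.12 = 0.141200
Posterior = 0.070800 / 0.141200 ≈ 0.501

Pr[cardholder travelling abroad | fraud alert] ≈ 0.474; Pr[cardholder travelling abroad | fraud alert, ¬genuine card theft] ≈ 0.501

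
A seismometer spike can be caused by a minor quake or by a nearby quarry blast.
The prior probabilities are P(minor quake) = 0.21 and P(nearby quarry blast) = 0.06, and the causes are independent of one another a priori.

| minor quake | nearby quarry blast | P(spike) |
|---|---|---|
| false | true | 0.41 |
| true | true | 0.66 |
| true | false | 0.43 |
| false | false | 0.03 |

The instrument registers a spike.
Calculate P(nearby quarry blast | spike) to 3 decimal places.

P(nearby quarry blast | spike) ≈ 0.206

Sum P(spike|·) weighted by the priors over the 4 (minor quake, nearby quarry blast) configurations:
  P(spike) = 0.03×0.79×0.94 + 0.41×0.79×0.06 + 0.43×0.21×0.94 + 0.66×0.21×0.06
        = 0.022278 + 0.019434 + 0.084882 + 0.008316 = 0.134910
Keeping only the nearby quarry blast-present terms gives 0.027750, so
  P(nearby quarry blast | spike) = 0.027750 / 0.134910 ≈ 0.206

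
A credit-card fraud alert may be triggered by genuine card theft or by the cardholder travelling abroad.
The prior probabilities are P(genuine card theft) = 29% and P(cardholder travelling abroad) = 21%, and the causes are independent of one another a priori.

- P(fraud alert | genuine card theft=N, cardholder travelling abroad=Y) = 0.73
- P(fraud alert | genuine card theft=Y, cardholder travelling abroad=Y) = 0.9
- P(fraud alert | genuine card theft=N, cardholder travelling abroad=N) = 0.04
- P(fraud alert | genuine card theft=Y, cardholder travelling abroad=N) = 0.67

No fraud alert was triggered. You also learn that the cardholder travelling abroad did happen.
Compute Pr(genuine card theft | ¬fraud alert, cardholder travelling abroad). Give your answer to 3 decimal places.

Pr(genuine card theft | ¬fraud alert, cardholder travelling abroad) ≈ 0.131

By total probability over both values of genuine card theft:
  P(¬fraud alert | cardholder travelling abroad) = 0.27×0.71 + 0.1×0.29
        = 0.191700 + 0.029000 = 0.220700
Configurations with genuine card theft contribute 0.029000, so
  P(genuine card theft | ¬fraud alert, cardholder travelling abroad) = 0.029000 / 0.220700 ≈ 0.131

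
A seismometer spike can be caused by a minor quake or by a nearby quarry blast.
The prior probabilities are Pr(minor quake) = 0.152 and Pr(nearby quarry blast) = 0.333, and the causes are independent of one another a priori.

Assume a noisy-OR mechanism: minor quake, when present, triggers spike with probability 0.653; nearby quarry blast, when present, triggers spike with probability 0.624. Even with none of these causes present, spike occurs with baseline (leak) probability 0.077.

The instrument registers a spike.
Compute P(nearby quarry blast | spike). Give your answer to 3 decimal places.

P(nearby quarry blast | spike) ≈ 0.671

Under noisy-OR, P(spike | causes) = 1 − (1−0.077)·∏(1−qᵢ) over the active causes.
For the numerator, keep only nearby quarry blast=true terms: 0.184383 + 0.044521 = 0.228904
Normalizer over all consistent configurations: 0.077*0.848*0.667 + 0.652952*0.848*0.333 + 0.679719*0.152*0.667 + 0.879574*0.152*0.333 = 0.341369
P(nearby quarry blast | spike) = 0.228904/0.341369 ≈ 0.671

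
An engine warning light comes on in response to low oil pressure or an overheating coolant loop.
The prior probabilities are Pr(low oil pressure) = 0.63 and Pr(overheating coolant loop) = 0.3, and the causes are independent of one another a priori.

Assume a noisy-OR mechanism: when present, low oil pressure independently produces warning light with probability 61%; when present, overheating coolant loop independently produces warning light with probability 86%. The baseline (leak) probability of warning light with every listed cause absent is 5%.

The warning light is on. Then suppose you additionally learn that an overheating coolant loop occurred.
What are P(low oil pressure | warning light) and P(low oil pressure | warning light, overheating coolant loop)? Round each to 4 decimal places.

P(low oil pressure | warning light) ≈ 0.8071; P(low oil pressure | warning light, overheating coolant loop) ≈ 0.6506

Under noisy-OR, P(warning light | causes) = 1 − (1−0.05)·∏(1−qᵢ) over the active causes.
By total probability over the 4 (low oil pressure, overheating coolant loop) configurations:
  P(warning light) = 0.05×0.37×0.7 + 0.867×0.37×0.3 + 0.6295×0.63×0.7 + 0.94813×0.63×0.3
        = 0.012950 + 0.096237 + 0.277609 + 0.179197 = 0.565993
Keeping only the low oil pressure-present terms gives 0.456806, so
  P(low oil pressure | warning light) = 0.456806 / 0.565993 ≈ 0.8071

Now condition on the additional information:
Enumerate both values of low oil pressure and weight by the priors:
  P(warning light | overheating coolant loop) = 0.867*0.37 + 0.94813*0.63
        = 0.320790 + 0.597322 = 0.918112
Keeping only the low oil pressure-present terms gives 0.597322, so
  P(low oil pressure | warning light, overheating coolant loop) = 0.597322 / 0.918112 ≈ 0.6506
— overheating coolant loop explains away the evidence for low oil pressure.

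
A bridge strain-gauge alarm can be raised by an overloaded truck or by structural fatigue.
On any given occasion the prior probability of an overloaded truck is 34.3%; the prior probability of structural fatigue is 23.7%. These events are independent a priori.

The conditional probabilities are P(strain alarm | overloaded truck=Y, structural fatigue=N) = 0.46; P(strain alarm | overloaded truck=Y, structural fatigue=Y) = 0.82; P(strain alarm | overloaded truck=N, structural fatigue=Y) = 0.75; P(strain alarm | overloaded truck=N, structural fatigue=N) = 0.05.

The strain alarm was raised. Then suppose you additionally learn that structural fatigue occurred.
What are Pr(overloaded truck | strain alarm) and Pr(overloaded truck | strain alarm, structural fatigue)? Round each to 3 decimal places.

P(strain alarm) = 0.05*0.657*0.763 + 0.75*0.657*0.237 + 0.46*0.343*0.763 + 0.82*0.343*0.237 = 0.025065 + 0.116782 + 0.120386 + 0.066659 = 0.328892
Of this, 0.187045 comes from 0.120386 + 0.066659 (the overloaded truck=true cases).
Hence the posterior is 0.187045/0.328892 ≈ 0.569.

Now condition on the additional information:
Weight on overloaded truck=true, given the evidence: 0.82*0.343 = 0.281260
Normalizer over all consistent configurations: 0.75*0.657 + 0.82*0.343 = 0.774010
Posterior = 0.281260 / 0.774010 ≈ 0.363
The drop from 0.569 to 0.363 is the explaining-away (discounting) effect.

Pr(overloaded truck | strain alarm) ≈ 0.569; Pr(overloaded truck | strain alarm, structural fatigue) ≈ 0.363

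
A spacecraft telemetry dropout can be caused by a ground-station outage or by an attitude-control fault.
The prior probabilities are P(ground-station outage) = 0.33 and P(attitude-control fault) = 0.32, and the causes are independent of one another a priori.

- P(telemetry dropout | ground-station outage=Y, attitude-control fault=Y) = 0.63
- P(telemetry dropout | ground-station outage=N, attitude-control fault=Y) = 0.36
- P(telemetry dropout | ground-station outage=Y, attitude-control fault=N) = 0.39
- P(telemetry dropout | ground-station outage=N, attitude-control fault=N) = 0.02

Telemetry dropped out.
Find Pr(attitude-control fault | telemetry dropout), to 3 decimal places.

Pr(attitude-control fault | telemetry dropout) ≈ 0.598

For the numerator, keep only attitude-control fault=true terms: 0.077184 + 0.066528 = 0.143712
Denominator P(telemetry dropout): 0.02*0.67*0.68 + 0.36*0.67*0.32 + 0.39*0.33*0.68 + 0.63*0.33*0.32 = 0.240340
P(attitude-control fault | telemetry dropout) = 0.143712/0.240340 ≈ 0.598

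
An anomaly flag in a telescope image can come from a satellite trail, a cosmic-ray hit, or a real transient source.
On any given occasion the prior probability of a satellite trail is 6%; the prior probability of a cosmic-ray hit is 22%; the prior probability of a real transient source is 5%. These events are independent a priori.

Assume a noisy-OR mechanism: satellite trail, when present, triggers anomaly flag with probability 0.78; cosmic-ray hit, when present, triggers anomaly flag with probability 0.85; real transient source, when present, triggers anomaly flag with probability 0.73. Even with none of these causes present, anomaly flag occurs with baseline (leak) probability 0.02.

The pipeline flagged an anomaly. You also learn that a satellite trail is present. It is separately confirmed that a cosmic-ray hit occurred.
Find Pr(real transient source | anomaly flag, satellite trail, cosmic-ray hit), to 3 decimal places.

Under noisy-OR, P(anomaly flag | causes) = 1 − (1−0.02)·∏(1−qᵢ) over the active causes.
Enumerate both values of real transient source and weight by the priors:
  P(anomaly flag | satellite trail, cosmic-ray hit) = 0.96766*0.95 + 0.991268*0.05
        = 0.919277 + 0.049563 = 0.968840
Keeping only the real transient source-present terms gives 0.049563, so
  P(real transient source | anomaly flag, satellite trail, cosmic-ray hit) = 0.049563 / 0.968840 ≈ 0.051

Pr(real transient source | anomaly flag, satellite trail, cosmic-ray hit) ≈ 0.051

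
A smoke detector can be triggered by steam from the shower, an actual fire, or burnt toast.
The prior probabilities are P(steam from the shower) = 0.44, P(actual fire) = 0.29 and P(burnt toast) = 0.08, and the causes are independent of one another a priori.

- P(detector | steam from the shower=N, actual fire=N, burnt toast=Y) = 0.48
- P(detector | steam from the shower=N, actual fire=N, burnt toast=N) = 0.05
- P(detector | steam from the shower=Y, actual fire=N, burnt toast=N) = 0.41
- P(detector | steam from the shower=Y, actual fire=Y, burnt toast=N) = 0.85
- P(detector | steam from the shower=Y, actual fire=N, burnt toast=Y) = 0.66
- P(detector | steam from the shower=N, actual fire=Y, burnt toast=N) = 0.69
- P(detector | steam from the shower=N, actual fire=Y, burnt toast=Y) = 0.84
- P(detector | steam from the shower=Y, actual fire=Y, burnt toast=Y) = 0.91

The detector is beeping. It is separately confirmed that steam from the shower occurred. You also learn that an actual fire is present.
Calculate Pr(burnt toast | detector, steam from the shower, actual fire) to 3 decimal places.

Weight on burnt toast=true, given the evidence: 0.91·0.08 = 0.072800
Normalizer over all consistent configurations: 0.85·0.92 + 0.91·0.08 = 0.854800
P(burnt toast | detector, steam from the shower, actual fire) = 0.072800/0.854800 ≈ 0.085

Pr(burnt toast | detector, steam from the shower, actual fire) ≈ 0.085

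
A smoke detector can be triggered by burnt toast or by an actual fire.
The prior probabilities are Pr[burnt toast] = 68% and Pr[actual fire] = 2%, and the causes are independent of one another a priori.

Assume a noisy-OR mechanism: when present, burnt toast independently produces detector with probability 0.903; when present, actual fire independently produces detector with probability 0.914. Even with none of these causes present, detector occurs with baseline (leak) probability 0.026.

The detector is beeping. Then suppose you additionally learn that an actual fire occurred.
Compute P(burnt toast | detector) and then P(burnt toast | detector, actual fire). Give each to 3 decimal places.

Under noisy-OR, P(detector | causes) = 1 − (1−0.026)·∏(1−qᵢ) over the active causes.
P(detector) = 0.026·0.32·0.98 + 0.916236·0.32·0.02 + 0.905522·0.68·0.98 + 0.991875·0.68·0.02 = 0.008154 + 0.005864 + 0.603440 + 0.013490 = 0.630948
Restricting to configurations with burnt toast present: 0.603440 + 0.013490 = 0.616930.
P(burnt toast | detector) = 0.616930 / 0.630948 ≈ 0.978

Now condition on the additional information:
For the numerator, keep only burnt toast=true terms: 0.991875*0.68 = 0.674475
Denominator P(detector | actual fire): 0.916236*0.32 + 0.991875*0.68 = 0.967671
P(burnt toast | detector, actual fire) = 0.674475/0.967671 ≈ 0.697
— actual fire explains away the evidence for burnt toast.

P(burnt toast | detector) ≈ 0.978; P(burnt toast | detector, actual fire) ≈ 0.697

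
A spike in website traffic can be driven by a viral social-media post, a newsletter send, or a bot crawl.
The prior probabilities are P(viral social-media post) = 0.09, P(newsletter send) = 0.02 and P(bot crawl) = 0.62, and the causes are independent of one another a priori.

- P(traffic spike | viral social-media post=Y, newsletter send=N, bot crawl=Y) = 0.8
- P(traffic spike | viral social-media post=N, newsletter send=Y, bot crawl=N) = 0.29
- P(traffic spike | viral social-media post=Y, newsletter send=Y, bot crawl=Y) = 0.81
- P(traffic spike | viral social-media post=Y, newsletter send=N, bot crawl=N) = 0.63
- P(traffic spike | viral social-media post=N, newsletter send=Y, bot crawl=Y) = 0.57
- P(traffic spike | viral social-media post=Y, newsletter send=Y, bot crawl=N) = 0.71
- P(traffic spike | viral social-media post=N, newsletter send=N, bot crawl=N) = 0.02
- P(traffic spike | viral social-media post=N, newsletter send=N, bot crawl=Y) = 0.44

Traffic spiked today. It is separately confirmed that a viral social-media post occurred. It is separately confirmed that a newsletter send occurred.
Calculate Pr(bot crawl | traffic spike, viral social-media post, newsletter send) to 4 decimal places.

Pr(bot crawl | traffic spike, viral social-media post, newsletter send) ≈ 0.6505

P(traffic spike | viral social-media post, newsletter send) = 0.71*0.38 + 0.81*0.62 = 0.269800 + 0.502200 = 0.772000
The bot crawl-present share is 0.81*0.62 = 0.502200.
So P(bot crawl | traffic spike, viral social-media post, newsletter send) = 0.502200/0.772000 ≈ 0.6505.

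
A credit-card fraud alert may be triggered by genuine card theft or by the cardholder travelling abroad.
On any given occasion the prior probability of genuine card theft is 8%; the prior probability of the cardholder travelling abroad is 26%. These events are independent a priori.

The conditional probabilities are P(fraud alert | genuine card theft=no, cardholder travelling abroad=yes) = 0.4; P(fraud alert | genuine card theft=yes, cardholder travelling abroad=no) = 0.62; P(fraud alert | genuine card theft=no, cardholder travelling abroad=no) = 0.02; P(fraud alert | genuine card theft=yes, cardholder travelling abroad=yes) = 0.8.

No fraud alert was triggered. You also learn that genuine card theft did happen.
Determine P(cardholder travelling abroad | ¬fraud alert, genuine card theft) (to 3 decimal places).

P(¬fraud alert | genuine card theft) = 0.38×0.74 + 0.2×0.26 = 0.281200 + 0.052000 = 0.333200
Of this, 0.052000 comes from 0.2×0.26 (the cardholder travelling abroad=true cases).
P(cardholder travelling abroad | ¬fraud alert, genuine card theft) = 0.052000 / 0.333200 ≈ 0.156

P(cardholder travelling abroad | ¬fraud alert, genuine card theft) ≈ 0.156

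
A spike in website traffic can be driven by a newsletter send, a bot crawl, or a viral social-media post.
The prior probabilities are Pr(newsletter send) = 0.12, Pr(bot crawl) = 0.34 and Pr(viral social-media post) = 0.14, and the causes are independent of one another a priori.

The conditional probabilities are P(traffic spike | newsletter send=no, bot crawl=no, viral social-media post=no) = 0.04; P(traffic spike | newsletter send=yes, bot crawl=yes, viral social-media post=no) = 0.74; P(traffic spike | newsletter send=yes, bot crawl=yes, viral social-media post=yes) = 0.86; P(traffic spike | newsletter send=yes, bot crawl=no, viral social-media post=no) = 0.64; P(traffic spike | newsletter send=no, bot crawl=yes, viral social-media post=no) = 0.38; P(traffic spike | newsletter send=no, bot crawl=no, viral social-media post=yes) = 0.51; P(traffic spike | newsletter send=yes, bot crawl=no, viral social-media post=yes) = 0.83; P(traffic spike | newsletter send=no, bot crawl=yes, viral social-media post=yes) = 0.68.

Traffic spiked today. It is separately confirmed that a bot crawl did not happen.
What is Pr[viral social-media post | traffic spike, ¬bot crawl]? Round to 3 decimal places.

Pr[viral social-media post | traffic spike, ¬bot crawl] ≈ 0.444

Numerator (weight on configurations with viral social-media post): 0.062832 + 0.013944 = 0.076776
Normalizer over all consistent configurations: 0.04*0.88*0.86 + 0.51*0.88*0.14 + 0.64*0.12*0.86 + 0.83*0.12*0.14 = 0.173096
P(viral social-media post | traffic spike, ¬bot crawl) = 0.076776/0.173096 ≈ 0.444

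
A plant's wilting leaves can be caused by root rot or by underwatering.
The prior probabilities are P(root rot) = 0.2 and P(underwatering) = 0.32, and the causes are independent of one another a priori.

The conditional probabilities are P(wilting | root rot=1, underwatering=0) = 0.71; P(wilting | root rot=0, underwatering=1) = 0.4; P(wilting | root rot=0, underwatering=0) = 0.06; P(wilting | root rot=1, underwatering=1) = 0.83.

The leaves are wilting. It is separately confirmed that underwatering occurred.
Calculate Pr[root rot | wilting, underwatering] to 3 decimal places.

Pr[root rot | wilting, underwatering] ≈ 0.342

P(wilting | underwatering) = 0.4×0.8 + 0.83×0.2 = 0.320000 + 0.166000 = 0.486000
Restricting to configurations with root rot present: 0.83×0.2 = 0.166000.
P(root rot | wilting, underwatering) = 0.166000 / 0.486000 ≈ 0.342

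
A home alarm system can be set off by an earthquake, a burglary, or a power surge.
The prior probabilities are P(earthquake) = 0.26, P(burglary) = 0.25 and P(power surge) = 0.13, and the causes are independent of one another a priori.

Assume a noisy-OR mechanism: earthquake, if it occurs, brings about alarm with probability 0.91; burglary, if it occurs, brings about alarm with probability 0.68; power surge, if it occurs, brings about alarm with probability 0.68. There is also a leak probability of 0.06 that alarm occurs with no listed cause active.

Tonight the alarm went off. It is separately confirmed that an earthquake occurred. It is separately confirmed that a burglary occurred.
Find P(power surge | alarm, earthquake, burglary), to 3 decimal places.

Under noisy-OR, P(alarm | causes) = 1 − (1−0.06)·∏(1−qᵢ) over the active causes.
By total probability over both values of power surge:
  P(alarm | earthquake, burglary) = 0.972928*0.87 + 0.991337*0.13
        = 0.846447 + 0.128874 = 0.975321
Keeping only the power surge-present terms gives 0.128874, so
  P(power surge | alarm, earthquake, burglary) = 0.128874 / 0.975321 ≈ 0.132

P(power surge | alarm, earthquake, burglary) ≈ 0.132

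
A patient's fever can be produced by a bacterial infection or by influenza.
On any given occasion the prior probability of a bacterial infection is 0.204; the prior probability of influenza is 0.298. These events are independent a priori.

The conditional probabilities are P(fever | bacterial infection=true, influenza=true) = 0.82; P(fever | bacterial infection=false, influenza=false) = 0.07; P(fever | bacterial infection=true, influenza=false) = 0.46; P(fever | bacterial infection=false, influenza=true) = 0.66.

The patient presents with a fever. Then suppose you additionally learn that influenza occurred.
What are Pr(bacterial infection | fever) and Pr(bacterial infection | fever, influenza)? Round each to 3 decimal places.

P(fever) = 0.07·0.796·0.702 + 0.66·0.796·0.298 + 0.46·0.204·0.702 + 0.82·0.204·0.298 = 0.039115 + 0.156557 + 0.065876 + 0.049849 = 0.311397
Of this, 0.115725 comes from 0.065876 + 0.049849 (the bacterial infection=true cases).
So P(bacterial infection | fever) = 0.115725/0.311397 ≈ 0.372.

Now also conditioning on influenza=true:
Numerator (weight on configurations with bacterial infection): 0.82×0.204 = 0.167280
The normalizing constant is 0.66×0.796 + 0.82×0.204 = 0.692640
Posterior = 0.167280 / 0.692640 ≈ 0.242
This is intercausal reasoning (explaining away): once influenza accounts for the fever, bacterial infection becomes less likely.

Pr(bacterial infection | fever) ≈ 0.372; Pr(bacterial infection | fever, influenza) ≈ 0.242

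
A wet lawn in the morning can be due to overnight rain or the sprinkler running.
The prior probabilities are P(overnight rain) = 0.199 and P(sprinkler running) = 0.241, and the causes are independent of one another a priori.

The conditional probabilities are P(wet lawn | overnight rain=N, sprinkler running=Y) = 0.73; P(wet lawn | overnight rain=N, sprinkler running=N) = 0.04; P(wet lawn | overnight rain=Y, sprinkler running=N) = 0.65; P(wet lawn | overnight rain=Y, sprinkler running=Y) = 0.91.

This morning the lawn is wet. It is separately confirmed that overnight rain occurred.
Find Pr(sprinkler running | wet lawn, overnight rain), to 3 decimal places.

Sum P(wet lawn|·) weighted by the priors over both values of sprinkler running:
  P(wet lawn | overnight rain) = 0.65*0.759 + 0.91*0.241
        = 0.493350 + 0.219310 = 0.712660
The terms with sprinkler running present sum to 0.219310, so
  P(sprinkler running | wet lawn, overnight rain) = 0.219310 / 0.712660 ≈ 0.308

Pr(sprinkler running | wet lawn, overnight rain) ≈ 0.308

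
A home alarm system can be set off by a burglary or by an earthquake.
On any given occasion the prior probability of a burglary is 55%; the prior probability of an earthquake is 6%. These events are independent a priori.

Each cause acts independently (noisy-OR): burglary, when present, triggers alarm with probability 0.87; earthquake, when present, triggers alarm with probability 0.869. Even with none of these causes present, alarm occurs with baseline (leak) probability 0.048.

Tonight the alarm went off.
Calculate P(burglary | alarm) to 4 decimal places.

P(burglary | alarm) ≈ 0.9170

Under noisy-OR, P(alarm | causes) = 1 − (1−0.048)·∏(1−qᵢ) over the active causes.
Numerator (weight on configurations with burglary): 0.453016 + 0.032465 = 0.485481
Normalizer over all consistent configurations: 0.048·0.45·0.94 + 0.875288·0.45·0.06 + 0.87624·0.55·0.94 + 0.983787·0.55·0.06 = 0.529418
P(burglary | alarm) = 0.485481/0.529418 ≈ 0.9170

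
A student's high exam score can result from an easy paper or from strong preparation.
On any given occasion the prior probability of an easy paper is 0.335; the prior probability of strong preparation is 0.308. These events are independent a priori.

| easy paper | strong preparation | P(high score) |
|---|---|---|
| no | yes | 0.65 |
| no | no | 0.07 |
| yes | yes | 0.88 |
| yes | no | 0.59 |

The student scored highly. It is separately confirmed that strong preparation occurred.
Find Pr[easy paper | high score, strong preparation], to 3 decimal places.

Pr[easy paper | high score, strong preparation] ≈ 0.405

P(high score | strong preparation) = 0.65·0.665 + 0.88·0.335 = 0.432250 + 0.294800 = 0.727050
The easy paper-present share is 0.88·0.335 = 0.294800.
P(easy paper | high score, strong preparation) = 0.294800 / 0.727050 ≈ 0.405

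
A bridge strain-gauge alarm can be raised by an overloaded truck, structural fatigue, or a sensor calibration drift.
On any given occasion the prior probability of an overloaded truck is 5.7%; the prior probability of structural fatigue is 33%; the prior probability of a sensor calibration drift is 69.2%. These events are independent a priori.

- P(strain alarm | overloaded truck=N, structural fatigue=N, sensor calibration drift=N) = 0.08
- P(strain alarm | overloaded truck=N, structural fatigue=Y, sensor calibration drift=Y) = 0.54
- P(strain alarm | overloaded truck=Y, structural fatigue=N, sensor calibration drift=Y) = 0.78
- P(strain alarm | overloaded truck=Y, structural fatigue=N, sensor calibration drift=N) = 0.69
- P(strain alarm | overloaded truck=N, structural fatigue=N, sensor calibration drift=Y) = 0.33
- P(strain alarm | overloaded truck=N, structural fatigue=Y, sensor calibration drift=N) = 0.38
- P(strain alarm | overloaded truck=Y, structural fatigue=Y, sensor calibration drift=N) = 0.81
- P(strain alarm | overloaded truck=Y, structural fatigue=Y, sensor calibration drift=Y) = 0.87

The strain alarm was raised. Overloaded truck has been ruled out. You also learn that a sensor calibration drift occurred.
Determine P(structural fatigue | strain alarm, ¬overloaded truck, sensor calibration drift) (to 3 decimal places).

For the numerator, keep only structural fatigue=true terms: 0.54·0.33 = 0.178200
Normalizer over all consistent configurations: 0.33·0.67 + 0.54·0.33 = 0.399300
P(structural fatigue | strain alarm, ¬overloaded truck, sensor calibration drift) = 0.178200/0.399300 ≈ 0.446

P(structural fatigue | strain alarm, ¬overloaded truck, sensor calibration drift) ≈ 0.446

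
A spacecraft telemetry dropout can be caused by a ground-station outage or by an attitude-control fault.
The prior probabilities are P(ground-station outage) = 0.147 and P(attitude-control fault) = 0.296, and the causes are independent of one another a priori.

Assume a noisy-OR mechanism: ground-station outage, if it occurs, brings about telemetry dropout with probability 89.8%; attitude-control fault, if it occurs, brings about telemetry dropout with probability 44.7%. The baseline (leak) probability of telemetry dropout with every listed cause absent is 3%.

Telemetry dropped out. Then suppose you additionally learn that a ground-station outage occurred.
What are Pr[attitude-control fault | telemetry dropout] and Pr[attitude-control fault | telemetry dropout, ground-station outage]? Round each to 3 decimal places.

Pr[attitude-control fault | telemetry dropout] ≈ 0.587; Pr[attitude-control fault | telemetry dropout, ground-station outage] ≈ 0.306

Under noisy-OR, P(telemetry dropout | causes) = 1 − (1−0.03)·∏(1−qᵢ) over the active causes.
Sum P(telemetry dropout|·) weighted by the priors over the 4 (ground-station outage, attitude-control fault) configurations:
  P(telemetry dropout) = 0.03·0.853·0.704 + 0.46359·0.853·0.296 + 0.90106·0.147·0.704 + 0.945286·0.147·0.296
        = 0.018015 + 0.117051 + 0.093249 + 0.041131 = 0.269446
Configurations with attitude-control fault contribute 0.158182, so
  P(attitude-control fault | telemetry dropout) = 0.158182 / 0.269446 ≈ 0.587

Now condition on the additional information:
By total probability over both values of attitude-control fault:
  P(telemetry dropout | ground-station outage) = 0.90106×0.704 + 0.945286×0.296
        = 0.634346 + 0.279805 = 0.914151
Keeping only the attitude-control fault-present terms gives 0.279805, so
  P(attitude-control fault | telemetry dropout, ground-station outage) = 0.279805 / 0.914151 ≈ 0.306
Conditioning on ground-station outage lowers the posterior on attitude-control fault: the classic explaining-away effect in a common-effect structure.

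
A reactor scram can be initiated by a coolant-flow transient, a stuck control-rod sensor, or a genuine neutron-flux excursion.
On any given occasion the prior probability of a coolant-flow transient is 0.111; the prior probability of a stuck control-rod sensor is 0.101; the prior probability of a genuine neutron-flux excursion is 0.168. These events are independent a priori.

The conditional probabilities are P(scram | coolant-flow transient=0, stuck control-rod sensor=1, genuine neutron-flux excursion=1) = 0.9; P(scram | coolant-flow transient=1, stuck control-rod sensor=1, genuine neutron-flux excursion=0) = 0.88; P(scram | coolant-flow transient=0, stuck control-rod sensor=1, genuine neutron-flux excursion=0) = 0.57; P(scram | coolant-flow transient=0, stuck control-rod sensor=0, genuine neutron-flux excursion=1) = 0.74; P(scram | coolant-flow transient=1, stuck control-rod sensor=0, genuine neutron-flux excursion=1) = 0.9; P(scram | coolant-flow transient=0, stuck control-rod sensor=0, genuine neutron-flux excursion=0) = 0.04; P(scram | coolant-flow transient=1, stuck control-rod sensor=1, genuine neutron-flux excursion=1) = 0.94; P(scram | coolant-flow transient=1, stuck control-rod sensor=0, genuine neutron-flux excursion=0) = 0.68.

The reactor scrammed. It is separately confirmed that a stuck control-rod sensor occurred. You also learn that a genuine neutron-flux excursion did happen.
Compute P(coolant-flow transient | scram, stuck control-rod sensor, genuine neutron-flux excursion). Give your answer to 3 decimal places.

Weight on coolant-flow transient=true, given the evidence: 0.94·0.111 = 0.104340
The normalizing constant is 0.9·0.889 + 0.94·0.111 = 0.904440
P(coolant-flow transient | scram, stuck control-rod sensor, genuine neutron-flux excursion) = 0.104340/0.904440 ≈ 0.115

P(coolant-flow transient | scram, stuck control-rod sensor, genuine neutron-flux excursion) ≈ 0.115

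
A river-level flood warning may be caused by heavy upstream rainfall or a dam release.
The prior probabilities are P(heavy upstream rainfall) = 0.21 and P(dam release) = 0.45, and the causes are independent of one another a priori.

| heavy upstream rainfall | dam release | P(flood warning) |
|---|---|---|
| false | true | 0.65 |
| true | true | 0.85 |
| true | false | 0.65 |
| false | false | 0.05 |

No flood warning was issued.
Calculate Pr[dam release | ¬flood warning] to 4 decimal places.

P(¬flood warning) = 0.95*0.79*0.55 + 0.35*0.79*0.45 + 0.35*0.21*0.55 + 0.15*0.21*0.45 = 0.412775 + 0.124425 + 0.040425 + 0.014175 = 0.591800
Of this, 0.138600 comes from 0.124425 + 0.014175 (the dam release=true cases).
Hence the posterior is 0.138600/0.591800 ≈ 0.2342.

Pr[dam release | ¬flood warning] ≈ 0.2342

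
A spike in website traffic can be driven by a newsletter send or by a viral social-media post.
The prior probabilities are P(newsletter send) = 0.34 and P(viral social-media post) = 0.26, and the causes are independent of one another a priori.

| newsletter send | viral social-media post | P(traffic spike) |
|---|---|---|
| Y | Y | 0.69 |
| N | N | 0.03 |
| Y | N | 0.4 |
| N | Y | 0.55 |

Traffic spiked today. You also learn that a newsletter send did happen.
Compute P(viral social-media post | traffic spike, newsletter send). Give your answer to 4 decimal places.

P(viral social-media post | traffic spike, newsletter send) ≈ 0.3774

For the numerator, keep only viral social-media post=true terms: 0.69×0.26 = 0.179400
Normalizer over all consistent configurations: 0.4×0.74 + 0.69×0.26 = 0.475400
P(viral social-media post | traffic spike, newsletter send) = 0.179400/0.475400 ≈ 0.3774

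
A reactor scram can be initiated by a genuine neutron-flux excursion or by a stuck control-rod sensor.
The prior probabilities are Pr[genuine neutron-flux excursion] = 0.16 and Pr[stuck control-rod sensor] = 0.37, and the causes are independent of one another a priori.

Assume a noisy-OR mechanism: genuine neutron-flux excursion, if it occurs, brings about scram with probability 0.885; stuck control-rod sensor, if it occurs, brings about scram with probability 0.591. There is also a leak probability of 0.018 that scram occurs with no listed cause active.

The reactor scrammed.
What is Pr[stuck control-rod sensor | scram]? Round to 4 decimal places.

Pr[stuck control-rod sensor | scram] ≈ 0.7102

Under noisy-OR, P(scram | causes) = 1 − (1−0.018)·∏(1−qᵢ) over the active causes.
P(scram) = 0.018·0.84·0.63 + 0.598362·0.84·0.37 + 0.88707·0.16·0.63 + 0.953812·0.16·0.37 = 0.009526 + 0.185971 + 0.089417 + 0.056466 = 0.341380
Restricting to configurations with stuck control-rod sensor present: 0.185971 + 0.056466 = 0.242437.
P(stuck control-rod sensor | scram) = 0.242437 / 0.341380 ≈ 0.7102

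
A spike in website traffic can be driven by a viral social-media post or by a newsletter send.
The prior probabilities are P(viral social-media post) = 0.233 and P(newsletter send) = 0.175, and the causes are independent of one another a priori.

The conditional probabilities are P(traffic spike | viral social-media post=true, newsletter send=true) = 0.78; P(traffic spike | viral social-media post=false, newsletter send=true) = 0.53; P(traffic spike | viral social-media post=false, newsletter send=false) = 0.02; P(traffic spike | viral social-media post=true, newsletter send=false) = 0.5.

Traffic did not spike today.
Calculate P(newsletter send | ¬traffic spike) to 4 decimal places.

P(¬traffic spike) = 0.98×0.767×0.825 + 0.47×0.767×0.175 + 0.5×0.233×0.825 + 0.22×0.233×0.175 = 0.620119 + 0.063086 + 0.096113 + 0.008970 = 0.788288
Restricting to configurations with newsletter send present: 0.063086 + 0.008970 = 0.072056.
So P(newsletter send | ¬traffic spike) = 0.072056/0.788288 ≈ 0.0914.

P(newsletter send | ¬traffic spike) ≈ 0.0914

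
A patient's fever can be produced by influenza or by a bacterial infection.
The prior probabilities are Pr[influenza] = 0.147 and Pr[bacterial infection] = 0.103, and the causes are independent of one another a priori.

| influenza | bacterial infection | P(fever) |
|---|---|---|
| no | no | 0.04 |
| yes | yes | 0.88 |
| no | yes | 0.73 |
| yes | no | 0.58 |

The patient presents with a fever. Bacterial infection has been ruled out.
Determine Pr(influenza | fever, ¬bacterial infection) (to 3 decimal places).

By total probability over both values of influenza:
  P(fever | ¬bacterial infection) = 0.04·0.853 + 0.58·0.147
        = 0.034120 + 0.085260 = 0.119380
Configurations with influenza contribute 0.085260, so
  P(influenza | fever, ¬bacterial infection) = 0.085260 / 0.119380 ≈ 0.714

Pr(influenza | fever, ¬bacterial infection) ≈ 0.714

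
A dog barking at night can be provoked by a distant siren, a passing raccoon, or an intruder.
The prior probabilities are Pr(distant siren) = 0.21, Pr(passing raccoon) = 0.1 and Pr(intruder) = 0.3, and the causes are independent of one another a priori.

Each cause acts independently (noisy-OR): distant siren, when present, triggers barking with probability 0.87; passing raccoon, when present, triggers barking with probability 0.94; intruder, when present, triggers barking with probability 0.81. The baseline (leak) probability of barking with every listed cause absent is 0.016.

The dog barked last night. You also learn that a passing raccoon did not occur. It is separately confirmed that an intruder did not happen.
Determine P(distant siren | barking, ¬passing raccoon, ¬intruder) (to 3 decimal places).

P(distant siren | barking, ¬passing raccoon, ¬intruder) ≈ 0.935

Under noisy-OR, P(barking | causes) = 1 − (1−0.016)·∏(1−qᵢ) over the active causes.
Sum P(barking|·) weighted by the priors over both values of distant siren:
  P(barking | ¬passing raccoon, ¬intruder) = 0.016·0.79 + 0.87208·0.21
        = 0.012640 + 0.183137 = 0.195777
Configurations with distant siren contribute 0.183137, so
  P(distant siren | barking, ¬passing raccoon, ¬intruder) = 0.183137 / 0.195777 ≈ 0.935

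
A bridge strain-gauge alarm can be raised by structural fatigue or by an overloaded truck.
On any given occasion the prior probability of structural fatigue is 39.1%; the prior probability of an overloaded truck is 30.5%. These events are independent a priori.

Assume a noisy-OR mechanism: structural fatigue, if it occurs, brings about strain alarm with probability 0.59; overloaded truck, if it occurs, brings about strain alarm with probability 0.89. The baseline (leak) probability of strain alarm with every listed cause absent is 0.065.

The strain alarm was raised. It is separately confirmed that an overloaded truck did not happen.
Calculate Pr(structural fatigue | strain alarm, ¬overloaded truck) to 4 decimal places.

Under noisy-OR, P(strain alarm | causes) = 1 − (1−0.065)·∏(1−qᵢ) over the active causes.
P(strain alarm | ¬overloaded truck) = 0.065*0.609 + 0.61665*0.391 = 0.039585 + 0.241110 = 0.280695
Of this, 0.241110 comes from 0.61665*0.391 (the structural fatigue=true cases).
So P(structural fatigue | strain alarm, ¬overloaded truck) = 0.241110/0.280695 ≈ 0.8590.

Pr(structural fatigue | strain alarm, ¬overloaded truck) ≈ 0.8590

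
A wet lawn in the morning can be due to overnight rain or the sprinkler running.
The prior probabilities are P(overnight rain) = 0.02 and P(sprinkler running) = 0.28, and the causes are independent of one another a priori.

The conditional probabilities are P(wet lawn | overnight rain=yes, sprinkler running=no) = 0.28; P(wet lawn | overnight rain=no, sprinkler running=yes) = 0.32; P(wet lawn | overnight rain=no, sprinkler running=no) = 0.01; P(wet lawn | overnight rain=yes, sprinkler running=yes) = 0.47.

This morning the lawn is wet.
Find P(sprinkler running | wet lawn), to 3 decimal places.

For the numerator, keep only sprinkler running=true terms: 0.087808 + 0.002632 = 0.090440
Normalizer over all consistent configurations: 0.01×0.98×0.72 + 0.32×0.98×0.28 + 0.28×0.02×0.72 + 0.47×0.02×0.28 = 0.101528
Posterior = 0.090440 / 0.101528 ≈ 0.891

P(sprinkler running | wet lawn) ≈ 0.891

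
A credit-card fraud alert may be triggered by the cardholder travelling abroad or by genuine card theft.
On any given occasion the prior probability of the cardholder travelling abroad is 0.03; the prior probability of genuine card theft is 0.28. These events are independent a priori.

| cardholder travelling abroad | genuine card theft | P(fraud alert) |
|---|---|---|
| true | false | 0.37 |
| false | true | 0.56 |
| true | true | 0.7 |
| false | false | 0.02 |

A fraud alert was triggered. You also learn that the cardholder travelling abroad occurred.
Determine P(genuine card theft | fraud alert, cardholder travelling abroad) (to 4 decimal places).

Enumerate both values of genuine card theft and weight by the priors:
  P(fraud alert | cardholder travelling abroad) = 0.37·0.72 + 0.7·0.28
        = 0.266400 + 0.196000 = 0.462400
The terms with genuine card theft present sum to 0.196000, so
  P(genuine card theft | fraud alert, cardholder travelling abroad) = 0.196000 / 0.462400 ≈ 0.4239

P(genuine card theft | fraud alert, cardholder travelling abroad) ≈ 0.4239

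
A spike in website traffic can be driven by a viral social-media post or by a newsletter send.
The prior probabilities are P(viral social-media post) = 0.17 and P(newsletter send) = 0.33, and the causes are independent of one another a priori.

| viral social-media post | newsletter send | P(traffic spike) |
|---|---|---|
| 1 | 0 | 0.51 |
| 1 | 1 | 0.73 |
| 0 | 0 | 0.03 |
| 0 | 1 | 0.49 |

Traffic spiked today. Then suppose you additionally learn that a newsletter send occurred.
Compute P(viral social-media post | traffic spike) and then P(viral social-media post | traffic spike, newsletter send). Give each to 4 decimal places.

Numerator (weight on configurations with viral social-media post): 0.058089 + 0.040953 = 0.099042
Normalizer over all consistent configurations: 0.03*0.83*0.67 + 0.49*0.83*0.33 + 0.51*0.17*0.67 + 0.73*0.17*0.33 = 0.249936
Posterior = 0.099042 / 0.249936 ≈ 0.3963

Now condition on the additional information:
P(traffic spike | newsletter send) = 0.49·0.83 + 0.73·0.17 = 0.406700 + 0.124100 = 0.530800
Of this, 0.124100 comes from 0.73·0.17 (the viral social-media post=true cases).
P(viral social-media post | traffic spike, newsletter send) = 0.124100 / 0.530800 ≈ 0.2338

P(viral social-media post | traffic spike) ≈ 0.3963; P(viral social-media post | traffic spike, newsletter send) ≈ 0.2338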